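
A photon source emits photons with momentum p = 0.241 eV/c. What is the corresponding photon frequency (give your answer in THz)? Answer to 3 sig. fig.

In SI units: p = 0.241 eV/c = 1.2880e-28 kg·m/s.
Apply f = pc/h: f = 5.827e13 Hz.
Converting to THz: f = 58.27 THz ≈ 58.3 THz.

58.3 THz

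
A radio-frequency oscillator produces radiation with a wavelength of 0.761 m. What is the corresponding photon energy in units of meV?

The photon relation is E = hc/λ, giving E = 2.610·10^-25 J.
Converting to meV: E = 0.001629 meV ≈ 1.63·10^-3 meV.

1.63·10^-3 meV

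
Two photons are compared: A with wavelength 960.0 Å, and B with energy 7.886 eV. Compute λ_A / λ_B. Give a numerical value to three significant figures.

0.611

λ_A = 9.600e-8 m (from wavelength = 960.0 Å, via λ given directly).
λ_B = 1.572e-7 m (from energy = 7.886 eV, via λ = hc/E).
Ratio = 9.600e-8 / 1.572e-7 = 0.611.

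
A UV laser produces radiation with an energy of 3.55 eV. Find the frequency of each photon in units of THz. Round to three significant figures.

(h = 6.62607015e-34 J·s, 1 eV = 1.602176634e-19 J.)
In SI units: E = 3.55 eV = 5.6877e-19 J.
Since f = E/h for a photon, f = 8.584e14 Hz.
Converting to THz: f = 858.4 THz ≈ 858 THz.

858 THz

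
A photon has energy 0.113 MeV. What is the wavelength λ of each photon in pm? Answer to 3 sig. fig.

11.0 pm

In SI units: E = 0.113 MeV = 1.8105 × 10^-14 J.
The photon relation is λ = hc/E, giving λ = 1.097 × 10^-11 m.
Converting to pm: λ = 10.97 pm ≈ 11.0 pm.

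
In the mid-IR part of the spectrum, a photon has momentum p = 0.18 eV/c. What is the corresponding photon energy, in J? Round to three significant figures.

2.88 × 10^-20 J

Convert to SI: p = 0.18 eV/c = 9.6197 × 10^-29 kg·m/s.
Since E = pc for a photon, E = 2.884 × 10^-20 J.
So E ≈ 2.88 × 10^-20 J.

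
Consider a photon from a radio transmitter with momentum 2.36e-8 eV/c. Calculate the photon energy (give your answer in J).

3.78e-27 J

Use c = 2.99792458e8 m/s, 1 eV = 1.602176634e-19 J.
Convert to SI: p = 2.36e-8 eV/c = 1.2613e-35 kg·m/s.
The photon relation is E = pc, giving E = 3.781e-27 J.
So E ≈ 3.78e-27 J.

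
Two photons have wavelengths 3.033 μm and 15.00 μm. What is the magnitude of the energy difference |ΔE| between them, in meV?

Using E = hc/λ: E₁ = 6.5494 × 10^-20 J, E₂ = 1.3243 × 10^-20 J.
|ΔE| = |6.5494 × 10^-20 − 1.3243 × 10^-20| = 5.23 × 10^-20 J = 326 meV.

326 meV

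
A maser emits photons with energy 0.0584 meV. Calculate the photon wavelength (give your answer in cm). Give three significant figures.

Convert to SI: E = 0.0584 meV = 9.3567 × 10^-24 J.
Apply λ = hc/E: λ = 0.02123 m.
Converting to cm: λ = 2.123 cm ≈ 2.12 cm.

2.12 cm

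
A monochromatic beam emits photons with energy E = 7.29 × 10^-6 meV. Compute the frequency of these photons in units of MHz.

1.76 MHz

Take h = 6.62607015 × 10^-34 J·s, 1 eV = 1.602176634 × 10^-19 J.
First convert: E = 7.29 × 10^-6 meV = 1.1680 × 10^-27 J.
The photon relation is f = E/h, giving f = 1.763 × 10^6 Hz.
Converting to MHz: f = 1.763 MHz ≈ 1.76 MHz.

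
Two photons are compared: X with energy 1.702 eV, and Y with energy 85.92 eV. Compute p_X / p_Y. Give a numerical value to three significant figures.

p_X = 9.096e-28 kg·m/s (from energy = 1.702 eV, via p = E/c).
p_Y = 4.592e-26 kg·m/s (from energy = 85.92 eV, via p = E/c).
Ratio = 9.096e-28 / 4.592e-26 = 0.0198.

0.0198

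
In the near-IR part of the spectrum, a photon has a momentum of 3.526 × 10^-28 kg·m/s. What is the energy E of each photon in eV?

(c = 2.99792458 × 10^8 m/s, 1 eV = 1.602176634 × 10^-19 J.)
For a photon E = pc, so E = 1.057 × 10^-19 J.
Converting to eV: E = 0.6598 eV ≈ 0.660 eV.

0.660 eV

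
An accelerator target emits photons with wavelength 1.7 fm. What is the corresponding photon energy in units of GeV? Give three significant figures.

0.729 GeV

Convert to SI: λ = 1.7 fm = 1.7e-15 m.
For a photon E = hc/λ, so E = 1.168e-10 J.
Converting to GeV: E = 0.7293 GeV ≈ 0.729 GeV.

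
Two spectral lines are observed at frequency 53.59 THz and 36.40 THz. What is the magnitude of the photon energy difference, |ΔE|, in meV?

71.1 meV

Using E = hf: E₁ = 3.5509 × 10^-20 J, E₂ = 2.4119 × 10^-20 J.
|ΔE| = |3.5509 × 10^-20 − 2.4119 × 10^-20| = 1.14 × 10^-20 J = 71.1 meV.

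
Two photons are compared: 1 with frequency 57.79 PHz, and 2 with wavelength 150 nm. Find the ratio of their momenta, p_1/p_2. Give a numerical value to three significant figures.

28.9

p_1 = 1.277e-25 kg·m/s (from frequency = 57.79 PHz, via p = hf/c).
p_2 = 4.417e-27 kg·m/s (from wavelength = 150 nm, via p = h/λ).
Ratio = 1.277e-25 / 4.417e-27 = 28.9.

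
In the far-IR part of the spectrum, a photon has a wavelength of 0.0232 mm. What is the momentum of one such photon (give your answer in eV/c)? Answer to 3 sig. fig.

0.0534 eV/c

(h = 6.62607015 × 10^-34 J·s, c = 2.99792458 × 10^8 m/s, 1 eV = 1.602176634 × 10^-19 J.)
In SI units: λ = 0.0232 mm = 2.32 × 10^-5 m.
The photon relation is p = h/λ, giving p = 2.856 × 10^-29 kg·m/s.
Converting to eV/c: p = 0.05344 eV/c ≈ 0.0534 eV/c.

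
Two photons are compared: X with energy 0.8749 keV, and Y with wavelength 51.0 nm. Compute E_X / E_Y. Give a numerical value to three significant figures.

36.0

E_X = 1.402·10^-16 J (from energy = 0.8749 keV, via E given directly).
E_Y = 3.895·10^-18 J (from wavelength = 51.0 nm, via E = hc/λ).
Ratio = 1.402·10^-16 / 3.895·10^-18 = 36.0.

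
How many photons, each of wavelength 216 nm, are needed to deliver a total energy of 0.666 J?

7.24 × 10^17 photons

Per-photon energy: E = 9.197 × 10^-19 J (from wavelength = 216 nm).
N = E_total / E_photon = 0.666 J / 9.197 × 10^-19 J = 7.24 × 10^17.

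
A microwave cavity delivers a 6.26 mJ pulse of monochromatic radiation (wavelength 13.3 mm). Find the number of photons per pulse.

4.19 × 10^20 photons

Per-photon energy: E = 1.494 × 10^-23 J (from wavelength = 13.3 mm).
N = E_total / E_photon = 0.00626 J / 1.494 × 10^-23 J = 4.19 × 10^20.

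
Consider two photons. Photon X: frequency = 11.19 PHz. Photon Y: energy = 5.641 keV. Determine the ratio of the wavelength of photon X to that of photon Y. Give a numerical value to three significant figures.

122

λ_X = 2.679e-8 m (from frequency = 11.19 PHz, via λ = c/f).
λ_Y = 2.198e-10 m (from energy = 5.641 keV, via λ = hc/E).
Ratio = 2.679e-8 / 2.198e-10 = 122.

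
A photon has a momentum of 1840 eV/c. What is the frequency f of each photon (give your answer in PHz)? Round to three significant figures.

First convert: p = 1840 eV/c = 9.8335·10^-25 kg·m/s.
Since f = pc/h for a photon, f = 4.449·10^17 Hz.
Converting to PHz: f = 444.9 PHz ≈ 445 PHz.

445 PHz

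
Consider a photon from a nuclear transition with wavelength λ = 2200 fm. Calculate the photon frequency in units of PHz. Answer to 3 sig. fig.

Convert to SI: λ = 2200 fm = 2.2 × 10^-12 m.
Apply f = c/λ: f = 1.363 × 10^20 Hz.
Converting to PHz: f = 136300 PHz ≈ 1.36 × 10^5 PHz.

1.36 × 10^5 PHz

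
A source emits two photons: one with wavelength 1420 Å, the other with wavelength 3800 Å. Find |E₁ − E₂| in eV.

5.47 eV

Using E = hc/λ: E₁ = 1.399e-18 J, E₂ = 5.227e-19 J.
|ΔE| = |1.399e-18 − 5.227e-19| = 8.76e-19 J = 5.47 eV.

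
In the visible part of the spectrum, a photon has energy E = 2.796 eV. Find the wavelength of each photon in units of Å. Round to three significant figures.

(h = 6.62607015 × 10^-34 J·s, c = 2.99792458 × 10^8 m/s, 1 eV = 1.602176634 × 10^-19 J.)
First convert: E = 2.796 eV = 4.4797 × 10^-19 J.
Apply λ = hc/E: λ = 4.434 × 10^-7 m.
Converting to Å: λ = 4434 Å ≈ 4430 Å.

4430 Å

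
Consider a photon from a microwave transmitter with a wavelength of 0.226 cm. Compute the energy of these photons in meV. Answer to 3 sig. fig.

First convert: λ = 0.226 cm = 0.00226 m.
The photon relation is E = hc/λ, giving E = 8.790 × 10^-23 J.
Converting to meV: E = 0.5486 meV ≈ 0.549 meV.

0.549 meV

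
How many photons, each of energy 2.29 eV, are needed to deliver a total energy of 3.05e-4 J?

8.31e14 photons

Per-photon energy: E = 3.669e-19 J (from energy = 2.29 eV).
N = E_total / E_photon = 3.05e-4 J / 3.669e-19 J = 8.31e14.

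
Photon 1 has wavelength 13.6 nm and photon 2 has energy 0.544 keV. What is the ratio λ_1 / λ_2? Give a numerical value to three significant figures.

5.97

λ_1 = 1.360 × 10^-8 m (from wavelength = 13.6 nm, via λ given directly).
λ_2 = 2.279 × 10^-9 m (from energy = 0.544 keV, via λ = hc/E).
Ratio = 1.360 × 10^-8 / 2.279 × 10^-9 = 5.97.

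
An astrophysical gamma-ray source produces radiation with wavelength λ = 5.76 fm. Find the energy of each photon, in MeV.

215 MeV

Convert to SI: λ = 5.76 fm = 5.76·10^-15 m.
Apply E = hc/λ: E = 3.449·10^-11 J.
Converting to MeV: E = 215.3 MeV ≈ 215 MeV.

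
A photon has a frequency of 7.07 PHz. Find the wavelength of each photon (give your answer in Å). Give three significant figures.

In SI units: f = 7.07 PHz = 7.07 × 10^15 Hz.
Since λ = c/f for a photon, λ = 4.240 × 10^-8 m.
Converting to Å: λ = 424.0 Å ≈ 424 Å.

424 Å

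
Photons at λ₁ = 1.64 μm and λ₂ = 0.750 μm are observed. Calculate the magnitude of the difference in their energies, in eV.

Using E = hc/λ: E₁ = 1.211 × 10^-19 J, E₂ = 2.649 × 10^-19 J.
|ΔE| = |1.211 × 10^-19 − 2.649 × 10^-19| = 1.44 × 10^-19 J = 0.897 eV.

0.897 eV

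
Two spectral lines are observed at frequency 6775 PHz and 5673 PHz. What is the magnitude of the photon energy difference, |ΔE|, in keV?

Using E = hf: E₁ = 4.4892·10^-15 J, E₂ = 3.7590·10^-15 J.
|ΔE| = |4.4892·10^-15 − 3.7590·10^-15| = 7.30·10^-16 J = 4.56 keV.

4.56 keV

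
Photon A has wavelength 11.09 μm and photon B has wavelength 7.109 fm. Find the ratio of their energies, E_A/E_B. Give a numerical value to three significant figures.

E_A = 1.791e-20 J (from wavelength = 11.09 μm, via E = hc/λ).
E_B = 2.794e-11 J (from wavelength = 7.109 fm, via E = hc/λ).
Ratio = 1.791e-20 / 2.794e-11 = 6.41e-10.

6.41e-10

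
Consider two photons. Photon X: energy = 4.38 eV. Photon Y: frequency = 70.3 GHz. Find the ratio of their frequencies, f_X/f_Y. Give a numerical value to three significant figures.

1.51 × 10^4

f_X = 1.059 × 10^15 Hz (from energy = 4.38 eV, via f = E/h).
f_Y = 7.030 × 10^10 Hz (from frequency = 70.3 GHz, via f given directly).
Ratio = 1.059 × 10^15 / 7.030 × 10^10 = 1.51 × 10^4.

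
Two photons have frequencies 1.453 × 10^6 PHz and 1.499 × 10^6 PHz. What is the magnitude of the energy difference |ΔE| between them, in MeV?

Using E = hf: E₁ = 9.6277 × 10^-13 J, E₂ = 9.9325 × 10^-13 J.
|ΔE| = |9.6277 × 10^-13 − 9.9325 × 10^-13| = 3.05 × 10^-14 J = 0.190 MeV.

0.190 MeV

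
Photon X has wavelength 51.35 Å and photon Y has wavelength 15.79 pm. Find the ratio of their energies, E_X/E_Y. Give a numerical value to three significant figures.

3.07 × 10^-3

E_X = 3.868 × 10^-17 J (from wavelength = 51.35 Å, via E = hc/λ).
E_Y = 1.258 × 10^-14 J (from wavelength = 15.79 pm, via E = hc/λ).
Ratio = 3.868 × 10^-17 / 1.258 × 10^-14 = 3.07 × 10^-3.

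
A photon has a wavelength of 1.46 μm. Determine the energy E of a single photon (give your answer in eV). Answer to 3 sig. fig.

In SI units: λ = 1.46 μm = 1.46·10^-6 m.
Since E = hc/λ for a photon, E = 1.361·10^-19 J.
Converting to eV: E = 0.8492 eV ≈ 0.849 eV.

0.849 eV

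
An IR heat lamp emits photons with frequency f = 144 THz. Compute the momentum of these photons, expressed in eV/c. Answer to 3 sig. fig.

First convert: f = 144 THz = 1.44 × 10^14 Hz.
The photon relation is p = hf/c, giving p = 3.183 × 10^-28 kg·m/s.
Converting to eV/c: p = 0.5955 eV/c ≈ 0.596 eV/c.

0.596 eV/c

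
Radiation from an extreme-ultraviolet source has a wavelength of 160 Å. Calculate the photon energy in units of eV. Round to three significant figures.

(h = 6.62607015·10^-34 J·s, c = 2.99792458·10^8 m/s, 1 eV = 1.602176634·10^-19 J.)
Convert to SI: λ = 160 Å = 1.6·10^-8 m.
Since E = hc/λ for a photon, E = 1.242·10^-17 J.
Converting to eV: E = 77.49 eV ≈ 77.5 eV.

77.5 eV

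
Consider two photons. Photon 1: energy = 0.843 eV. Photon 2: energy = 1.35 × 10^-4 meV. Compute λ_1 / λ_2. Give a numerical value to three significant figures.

1.60 × 10^-7

λ_1 = 1.471 × 10^-6 m (from energy = 0.843 eV, via λ = hc/E).
λ_2 = 9.184 m (from energy = 1.35 × 10^-4 meV, via λ = hc/E).
Ratio = 1.471 × 10^-6 / 9.184 = 1.60 × 10^-7.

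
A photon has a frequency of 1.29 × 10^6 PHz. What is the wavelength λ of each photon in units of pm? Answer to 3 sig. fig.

0.232 pm

Use c = 2.99792458 × 10^8 m/s.
In SI units: f = 1.29 × 10^6 PHz = 1.29 × 10^21 Hz.
The photon relation is λ = c/f, giving λ = 2.324 × 10^-13 m.
Converting to pm: λ = 0.2324 pm ≈ 0.232 pm.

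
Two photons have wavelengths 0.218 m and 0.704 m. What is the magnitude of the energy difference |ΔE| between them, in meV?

Using E = hc/λ: E₁ = 9.112e-25 J, E₂ = 2.822e-25 J.
|ΔE| = |9.112e-25 − 2.822e-25| = 6.29e-25 J = 3.93e-3 meV.

3.93e-3 meV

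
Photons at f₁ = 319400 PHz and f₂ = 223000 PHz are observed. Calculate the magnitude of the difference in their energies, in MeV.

0.399 MeV

Using E = hf: E₁ = 2.1164 × 10^-13 J, E₂ = 1.4776 × 10^-13 J.
|ΔE| = |2.1164 × 10^-13 − 1.4776 × 10^-13| = 6.39 × 10^-14 J = 0.399 MeV.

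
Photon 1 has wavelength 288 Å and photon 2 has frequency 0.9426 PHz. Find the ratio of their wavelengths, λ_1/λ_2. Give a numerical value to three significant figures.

0.0906

λ_1 = 2.880·10^-8 m (from wavelength = 288 Å, via λ given directly).
λ_2 = 3.180·10^-7 m (from frequency = 0.9426 PHz, via λ = c/f).
Ratio = 2.880·10^-8 / 3.180·10^-7 = 0.0906.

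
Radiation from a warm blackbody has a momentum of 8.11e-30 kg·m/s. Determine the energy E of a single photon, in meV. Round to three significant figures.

15.2 meV

Since E = pc for a photon, E = 2.431e-21 J.
Converting to meV: E = 15.18 meV ≈ 15.2 meV.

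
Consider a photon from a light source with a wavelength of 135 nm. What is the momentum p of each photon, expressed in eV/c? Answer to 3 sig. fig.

9.18 eV/c

Take h = 6.62607015 × 10^-34 J·s, c = 2.99792458 × 10^8 m/s, 1 eV = 1.602176634 × 10^-19 J.
In SI units: λ = 135 nm = 1.35 × 10^-7 m.
Apply p = h/λ: p = 4.908 × 10^-27 kg·m/s.
Converting to eV/c: p = 9.184 eV/c ≈ 9.18 eV/c.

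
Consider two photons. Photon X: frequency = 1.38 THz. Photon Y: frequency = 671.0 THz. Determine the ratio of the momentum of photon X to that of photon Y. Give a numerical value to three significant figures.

p_X = 3.050e-30 kg·m/s (from frequency = 1.38 THz, via p = hf/c).
p_Y = 1.483e-27 kg·m/s (from frequency = 671.0 THz, via p = hf/c).
Ratio = 3.050e-30 / 1.483e-27 = 2.06e-3.

2.06e-3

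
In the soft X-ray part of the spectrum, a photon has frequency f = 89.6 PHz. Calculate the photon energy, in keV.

(h = 6.62607015e-34 J·s, 1 eV = 1.602176634e-19 J.)
First convert: f = 89.6 PHz = 8.96e16 Hz.
Since E = hf for a photon, E = 5.937e-17 J.
Converting to keV: E = 0.3706 keV ≈ 0.371 keV.

0.371 keV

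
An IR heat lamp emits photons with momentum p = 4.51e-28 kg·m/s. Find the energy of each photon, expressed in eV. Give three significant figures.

Use c = 2.99792458e8 m/s, 1 eV = 1.602176634e-19 J.
The photon relation is E = pc, giving E = 1.352e-19 J.
Converting to eV: E = 0.8439 eV ≈ 0.844 eV.

0.844 eV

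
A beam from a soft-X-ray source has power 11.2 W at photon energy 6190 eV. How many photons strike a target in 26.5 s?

2.99·10^17 photons

Total energy: E_total = P·t = 11.2 × 26.5 = 296.8 J.
Per-photon energy: E = 9.917·10^-16 J.
N = E_total / E_photon = 2.99·10^17.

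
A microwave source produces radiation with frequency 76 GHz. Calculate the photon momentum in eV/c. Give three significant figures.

3.14·10^-4 eV/c

(h = 6.62607015·10^-34 J·s, c = 2.99792458·10^8 m/s, 1 eV = 1.602176634·10^-19 J.)
In SI units: f = 76 GHz = 7.6·10^10 Hz.
The photon relation is p = hf/c, giving p = 1.680·10^-31 kg·m/s.
Converting to eV/c: p = 3.143·10^-4 eV/c ≈ 3.14·10^-4 eV/c.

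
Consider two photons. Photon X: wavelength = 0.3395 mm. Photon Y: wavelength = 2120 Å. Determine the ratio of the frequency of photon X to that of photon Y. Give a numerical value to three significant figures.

6.24·10^-4

f_X = 8.830·10^11 Hz (from wavelength = 0.3395 mm, via f = c/λ).
f_Y = 1.414·10^15 Hz (from wavelength = 2120 Å, via f = c/λ).
Ratio = 8.830·10^11 / 1.414·10^15 = 6.24·10^-4.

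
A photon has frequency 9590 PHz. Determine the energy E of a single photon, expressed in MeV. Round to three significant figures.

0.0397 MeV

(h = 6.62607015e-34 J·s, 1 eV = 1.602176634e-19 J.)
In SI units: f = 9590 PHz = 9.59e18 Hz.
Apply E = hf: E = 6.354e-15 J.
Converting to MeV: E = 0.03966 MeV ≈ 0.0397 MeV.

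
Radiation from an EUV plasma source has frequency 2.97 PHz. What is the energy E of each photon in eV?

In SI units: f = 2.97 PHz = 2.97e15 Hz.
For a photon E = hf, so E = 1.968e-18 J.
Converting to eV: E = 12.28 eV ≈ 12.3 eV.

12.3 eV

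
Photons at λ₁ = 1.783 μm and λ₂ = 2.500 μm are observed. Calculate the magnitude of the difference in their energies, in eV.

0.199 eV

Using E = hc/λ: E₁ = 1.1141e-19 J, E₂ = 7.9458e-20 J.
|ΔE| = |1.1141e-19 − 7.9458e-20| = 3.20e-20 J = 0.199 eV.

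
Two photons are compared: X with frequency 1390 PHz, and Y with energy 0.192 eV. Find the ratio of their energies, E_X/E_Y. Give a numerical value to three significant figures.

E_X = 9.210·10^-16 J (from frequency = 1390 PHz, via E = hf).
E_Y = 3.076·10^-20 J (from energy = 0.192 eV, via E given directly).
Ratio = 9.210·10^-16 / 3.076·10^-20 = 2.99·10^4.

2.99·10^4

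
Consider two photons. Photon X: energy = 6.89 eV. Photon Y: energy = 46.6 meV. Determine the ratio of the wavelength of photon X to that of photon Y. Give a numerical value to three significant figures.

λ_X = 1.799 × 10^-7 m (from energy = 6.89 eV, via λ = hc/E).
λ_Y = 2.661 × 10^-5 m (from energy = 46.6 meV, via λ = hc/E).
Ratio = 1.799 × 10^-7 / 2.661 × 10^-5 = 6.76 × 10^-3.

6.76 × 10^-3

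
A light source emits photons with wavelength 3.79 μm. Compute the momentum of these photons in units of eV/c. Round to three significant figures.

(h = 6.62607015 × 10^-34 J·s, c = 2.99792458 × 10^8 m/s, 1 eV = 1.602176634 × 10^-19 J.)
Convert to SI: λ = 3.79 μm = 3.79 × 10^-6 m.
For a photon p = h/λ, so p = 1.748 × 10^-28 kg·m/s.
Converting to eV/c: p = 0.3271 eV/c ≈ 0.327 eV/c.

0.327 eV/c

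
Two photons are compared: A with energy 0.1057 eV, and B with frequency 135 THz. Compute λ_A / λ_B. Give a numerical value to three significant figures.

5.28

λ_A = 1.173e-5 m (from energy = 0.1057 eV, via λ = hc/E).
λ_B = 2.221e-6 m (from frequency = 135 THz, via λ = c/f).
Ratio = 1.173e-5 / 2.221e-6 = 5.28.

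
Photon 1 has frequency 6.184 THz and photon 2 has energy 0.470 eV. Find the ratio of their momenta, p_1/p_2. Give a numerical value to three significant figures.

p_1 = 1.367 × 10^-29 kg·m/s (from frequency = 6.184 THz, via p = hf/c).
p_2 = 2.512 × 10^-28 kg·m/s (from energy = 0.470 eV, via p = E/c).
Ratio = 1.367 × 10^-29 / 2.512 × 10^-28 = 0.0544.

0.0544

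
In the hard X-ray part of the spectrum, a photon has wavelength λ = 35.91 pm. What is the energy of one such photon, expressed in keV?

In SI units: λ = 35.91 pm = 3.591 × 10^-11 m.
Apply E = hc/λ: E = 5.532 × 10^-15 J.
Converting to keV: E = 34.53 keV ≈ 34.5 keV.

34.5 keV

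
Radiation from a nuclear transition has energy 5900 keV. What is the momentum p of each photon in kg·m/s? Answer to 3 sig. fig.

3.15e-21 kg·m/s

(c = 2.99792458e8 m/s, 1 eV = 1.602176634e-19 J.)
Convert to SI: E = 5900 keV = 9.4528e-13 J.
Apply p = E/c: p = 3.153e-21 kg·m/s.
So p ≈ 3.15e-21 kg·m/s.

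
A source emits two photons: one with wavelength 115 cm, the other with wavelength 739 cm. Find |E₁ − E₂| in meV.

Using E = hc/λ: E₁ = 1.727e-25 J, E₂ = 2.688e-26 J.
|ΔE| = |1.727e-25 − 2.688e-26| = 1.46e-25 J = 9.10e-4 meV.

9.10e-4 meV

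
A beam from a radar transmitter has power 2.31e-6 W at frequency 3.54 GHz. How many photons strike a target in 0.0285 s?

2.81e16 photons

Total energy: E_total = P·t = 2.31e-6 × 0.0285 = 6.583e-8 J.
Per-photon energy: E = 2.346e-24 J.
N = E_total / E_photon = 2.81e16.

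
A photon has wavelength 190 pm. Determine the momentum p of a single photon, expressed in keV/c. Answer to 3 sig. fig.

6.53 keV/c

(h = 6.62607015e-34 J·s, c = 2.99792458e8 m/s, 1 eV = 1.602176634e-19 J.)
Convert to SI: λ = 190 pm = 1.9e-10 m.
For a photon p = h/λ, so p = 3.487e-24 kg·m/s.
Converting to keV/c: p = 6.525 keV/c ≈ 6.53 keV/c.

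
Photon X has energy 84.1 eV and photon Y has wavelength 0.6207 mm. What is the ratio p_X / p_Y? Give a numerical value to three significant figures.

4.21e4

p_X = 4.495e-26 kg·m/s (from energy = 84.1 eV, via p = E/c).
p_Y = 1.068e-30 kg·m/s (from wavelength = 0.6207 mm, via p = h/λ).
Ratio = 4.495e-26 / 1.068e-30 = 4.21e4.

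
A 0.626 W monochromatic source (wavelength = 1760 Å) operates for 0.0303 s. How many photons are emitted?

1.68 × 10^16 photons

Total energy: E_total = P·t = 0.626 × 0.0303 = 0.01897 J.
Per-photon energy: E = 1.129 × 10^-18 J.
N = E_total / E_photon = 1.68 × 10^16.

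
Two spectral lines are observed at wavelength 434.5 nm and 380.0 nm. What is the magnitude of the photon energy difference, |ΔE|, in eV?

0.409 eV

Using E = hc/λ: E₁ = 4.5718e-19 J, E₂ = 5.2275e-19 J.
|ΔE| = |4.5718e-19 − 5.2275e-19| = 6.56e-20 J = 0.409 eV.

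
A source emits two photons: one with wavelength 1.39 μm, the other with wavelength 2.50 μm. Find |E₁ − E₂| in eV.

0.396 eV

Using E = hc/λ: E₁ = 1.429 × 10^-19 J, E₂ = 7.946 × 10^-20 J.
|ΔE| = |1.429 × 10^-19 − 7.946 × 10^-20| = 6.35 × 10^-20 J = 0.396 eV.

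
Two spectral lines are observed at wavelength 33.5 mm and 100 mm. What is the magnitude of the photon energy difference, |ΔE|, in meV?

Using E = hc/λ: E₁ = 5.930 × 10^-24 J, E₂ = 1.986 × 10^-24 J.
|ΔE| = |5.930 × 10^-24 − 1.986 × 10^-24| = 3.94 × 10^-24 J = 0.0246 meV.

0.0246 meV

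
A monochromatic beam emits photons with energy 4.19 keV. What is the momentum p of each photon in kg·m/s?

2.24·10^-24 kg·m/s

Use c = 2.99792458·10^8 m/s, 1 eV = 1.602176634·10^-19 J.
In SI units: E = 4.19 keV = 6.7131·10^-16 J.
Apply p = E/c: p = 2.239·10^-24 kg·m/s.
So p ≈ 2.24·10^-24 kg·m/s.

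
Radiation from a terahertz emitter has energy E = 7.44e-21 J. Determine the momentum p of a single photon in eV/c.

For a photon p = E/c, so p = 2.482e-29 kg·m/s.
Converting to eV/c: p = 0.04644 eV/c ≈ 0.0464 eV/c.

0.0464 eV/c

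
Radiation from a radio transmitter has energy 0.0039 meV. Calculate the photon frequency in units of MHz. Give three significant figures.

First convert: E = 0.0039 meV = 6.2485e-25 J.
Apply f = E/h: f = 9.430e8 Hz.
Converting to MHz: f = 943.0 MHz ≈ 943 MHz.

943 MHz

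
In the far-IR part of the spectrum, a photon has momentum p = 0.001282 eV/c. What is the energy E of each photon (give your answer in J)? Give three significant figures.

Take c = 2.99792458 × 10^8 m/s, 1 eV = 1.602176634 × 10^-19 J.
In SI units: p = 0.001282 eV/c = 6.8514 × 10^-31 kg·m/s.
The photon relation is E = pc, giving E = 2.054 × 10^-22 J.
So E ≈ 2.05 × 10^-22 J.

2.05 × 10^-22 J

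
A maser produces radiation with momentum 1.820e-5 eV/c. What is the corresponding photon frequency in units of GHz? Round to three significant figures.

4.40 GHz

First convert: p = 1.820e-5 eV/c = 9.7266e-33 kg·m/s.
Apply f = pc/h: f = 4.401e9 Hz.
Converting to GHz: f = 4.401 GHz ≈ 4.40 GHz.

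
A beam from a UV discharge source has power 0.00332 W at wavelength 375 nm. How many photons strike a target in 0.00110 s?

6.89e12 photons

Total energy: E_total = P·t = 0.00332 × 0.00110 = 3.652e-6 J.
Per-photon energy: E = 5.297e-19 J.
N = E_total / E_photon = 6.89e12.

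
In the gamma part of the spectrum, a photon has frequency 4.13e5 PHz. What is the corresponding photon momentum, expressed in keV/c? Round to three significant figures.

1710 keV/c

In SI units: f = 4.13e5 PHz = 4.13e20 Hz.
The photon relation is p = hf/c, giving p = 9.128e-22 kg·m/s.
Converting to keV/c: p = 1708 keV/c ≈ 1710 keV/c.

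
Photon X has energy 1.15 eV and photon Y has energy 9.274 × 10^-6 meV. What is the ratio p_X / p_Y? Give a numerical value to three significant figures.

p_X = 6.146 × 10^-28 kg·m/s (from energy = 1.15 eV, via p = E/c).
p_Y = 4.956 × 10^-36 kg·m/s (from energy = 9.274 × 10^-6 meV, via p = E/c).
Ratio = 6.146 × 10^-28 / 4.956 × 10^-36 = 1.24 × 10^8.

1.24 × 10^8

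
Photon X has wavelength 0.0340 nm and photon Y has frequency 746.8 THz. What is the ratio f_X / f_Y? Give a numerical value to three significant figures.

f_X = 8.817e18 Hz (from wavelength = 0.0340 nm, via f = c/λ).
f_Y = 7.468e14 Hz (from frequency = 746.8 THz, via f given directly).
Ratio = 8.817e18 / 7.468e14 = 1.18e4.

1.18e4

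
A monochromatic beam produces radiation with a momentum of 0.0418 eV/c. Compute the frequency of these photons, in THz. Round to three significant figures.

(h = 6.62607015 × 10^-34 J·s, c = 2.99792458 × 10^8 m/s, 1 eV = 1.602176634 × 10^-19 J.)
In SI units: p = 0.0418 eV/c = 2.2339 × 10^-29 kg·m/s.
The photon relation is f = pc/h, giving f = 1.011 × 10^13 Hz.
Converting to THz: f = 10.11 THz ≈ 10.1 THz.

10.1 THz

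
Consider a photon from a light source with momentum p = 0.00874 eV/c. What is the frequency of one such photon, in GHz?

Use h = 6.62607015e-34 J·s, c = 2.99792458e8 m/s, 1 eV = 1.602176634e-19 J.
First convert: p = 0.00874 eV/c = 4.6709e-30 kg·m/s.
Apply f = pc/h: f = 2.113e12 Hz.
Converting to GHz: f = 2113 GHz ≈ 2110 GHz.

2110 GHz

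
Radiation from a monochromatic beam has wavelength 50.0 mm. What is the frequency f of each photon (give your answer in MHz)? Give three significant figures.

6000 MHz

Take c = 2.99792458e8 m/s.
First convert: λ = 50.0 mm = 0.0500 m.
For a photon f = c/λ, so f = 5.996e9 Hz.
Converting to MHz: f = 5996 MHz ≈ 6000 MHz.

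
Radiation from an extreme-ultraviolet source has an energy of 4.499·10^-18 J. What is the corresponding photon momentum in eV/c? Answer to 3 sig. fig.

28.1 eV/c

The photon relation is p = E/c, giving p = 1.501·10^-26 kg·m/s.
Converting to eV/c: p = 28.08 eV/c ≈ 28.1 eV/c.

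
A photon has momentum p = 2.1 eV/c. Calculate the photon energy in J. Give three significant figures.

3.36·10^-19 J

Take c = 2.99792458·10^8 m/s, 1 eV = 1.602176634·10^-19 J.
Convert to SI: p = 2.1 eV/c = 1.1223·10^-27 kg·m/s.
For a photon E = pc, so E = 3.365·10^-19 J.
So E ≈ 3.36·10^-19 J.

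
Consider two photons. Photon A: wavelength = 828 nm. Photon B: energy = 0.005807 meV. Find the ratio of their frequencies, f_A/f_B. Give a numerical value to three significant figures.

2.58e5

f_A = 3.621e14 Hz (from wavelength = 828 nm, via f = c/λ).
f_B = 1.404e9 Hz (from energy = 0.005807 meV, via f = E/h).
Ratio = 3.621e14 / 1.404e9 = 2.58e5.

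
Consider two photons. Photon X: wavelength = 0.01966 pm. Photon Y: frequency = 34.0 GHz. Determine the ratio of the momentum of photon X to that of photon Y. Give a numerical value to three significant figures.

4.48 × 10^11

p_X = 3.370 × 10^-20 kg·m/s (from wavelength = 0.01966 pm, via p = h/λ).
p_Y = 7.515 × 10^-32 kg·m/s (from frequency = 34.0 GHz, via p = hf/c).
Ratio = 3.370 × 10^-20 / 7.515 × 10^-32 = 4.48 × 10^11.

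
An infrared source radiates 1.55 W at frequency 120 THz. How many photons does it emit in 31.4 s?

Total energy: E_total = P·t = 1.55 × 31.4 = 48.67 J.
Per-photon energy: E = 7.951e-20 J.
N = E_total / E_photon = 6.12e20.

6.12e20 photons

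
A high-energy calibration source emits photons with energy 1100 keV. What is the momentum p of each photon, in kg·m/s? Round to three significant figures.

Take c = 2.99792458 × 10^8 m/s, 1 eV = 1.602176634 × 10^-19 J.
In SI units: E = 1100 keV = 1.7624 × 10^-13 J.
For a photon p = E/c, so p = 5.879 × 10^-22 kg·m/s.
So p ≈ 5.88 × 10^-22 kg·m/s.

5.88 × 10^-22 kg·m/s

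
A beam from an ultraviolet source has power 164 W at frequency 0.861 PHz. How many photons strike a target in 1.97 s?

5.66e20 photons

Total energy: E_total = P·t = 164 × 1.97 = 323.1 J.
Per-photon energy: E = 5.705e-19 J.
N = E_total / E_photon = 5.66e20.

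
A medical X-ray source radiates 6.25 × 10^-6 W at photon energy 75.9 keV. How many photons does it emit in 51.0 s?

Total energy: E_total = P·t = 6.25 × 10^-6 × 51.0 = 3.188 × 10^-4 J.
Per-photon energy: E = 1.216 × 10^-14 J.
N = E_total / E_photon = 2.62 × 10^10.

2.62 × 10^10 photons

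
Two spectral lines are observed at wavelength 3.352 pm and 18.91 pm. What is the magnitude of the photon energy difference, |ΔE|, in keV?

Using E = hc/λ: E₁ = 5.9262e-14 J, E₂ = 1.0505e-14 J.
|ΔE| = |5.9262e-14 − 1.0505e-14| = 4.88e-14 J = 304 keV.

304 keV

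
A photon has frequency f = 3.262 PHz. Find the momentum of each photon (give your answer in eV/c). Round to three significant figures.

13.5 eV/c

Take h = 6.62607015e-34 J·s, c = 2.99792458e8 m/s, 1 eV = 1.602176634e-19 J.
In SI units: f = 3.262 PHz = 3.262e15 Hz.
The photon relation is p = hf/c, giving p = 7.210e-27 kg·m/s.
Converting to eV/c: p = 13.49 eV/c ≈ 13.5 eV/c.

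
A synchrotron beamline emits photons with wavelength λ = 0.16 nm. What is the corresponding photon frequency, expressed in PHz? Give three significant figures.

1870 PHz

Use c = 2.99792458 × 10^8 m/s.
In SI units: λ = 0.16 nm = 1.6 × 10^-10 m.
Apply f = c/λ: f = 1.874 × 10^18 Hz.
Converting to PHz: f = 1874 PHz ≈ 1870 PHz.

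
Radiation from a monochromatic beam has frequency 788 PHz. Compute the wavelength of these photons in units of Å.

In SI units: f = 788 PHz = 7.88 × 10^17 Hz.
Apply λ = c/f: λ = 3.804 × 10^-10 m.
Converting to Å: λ = 3.804 Å ≈ 3.80 Å.

3.80 Å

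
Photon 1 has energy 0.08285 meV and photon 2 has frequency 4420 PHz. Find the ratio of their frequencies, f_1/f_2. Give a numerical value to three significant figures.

f_1 = 2.003·10^10 Hz (from energy = 0.08285 meV, via f = E/h).
f_2 = 4.420·10^18 Hz (from frequency = 4420 PHz, via f given directly).
Ratio = 2.003·10^10 / 4.420·10^18 = 4.53·10^-9.

4.53·10^-9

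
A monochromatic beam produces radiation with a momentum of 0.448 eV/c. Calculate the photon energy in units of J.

First convert: p = 0.448 eV/c = 2.3942 × 10^-28 kg·m/s.
Since E = pc for a photon, E = 7.178 × 10^-20 J.
So E ≈ 7.18 × 10^-20 J.

7.18 × 10^-20 J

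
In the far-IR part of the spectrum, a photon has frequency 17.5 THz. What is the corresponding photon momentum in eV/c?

0.0724 eV/c

(h = 6.62607015e-34 J·s, c = 2.99792458e8 m/s, 1 eV = 1.602176634e-19 J.)
First convert: f = 17.5 THz = 1.75e13 Hz.
Since p = hf/c for a photon, p = 3.868e-29 kg·m/s.
Converting to eV/c: p = 0.07237 eV/c ≈ 0.0724 eV/c.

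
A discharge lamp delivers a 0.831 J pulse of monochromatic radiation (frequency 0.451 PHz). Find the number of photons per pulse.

Per-photon energy: E = 2.988 × 10^-19 J (from frequency = 0.451 PHz).
N = E_total / E_photon = 0.831 J / 2.988 × 10^-19 J = 2.78 × 10^18.

2.78 × 10^18 photons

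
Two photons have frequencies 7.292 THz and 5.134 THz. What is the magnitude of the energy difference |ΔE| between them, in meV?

Using E = hf: E₁ = 4.8317 × 10^-21 J, E₂ = 3.4018 × 10^-21 J.
|ΔE| = |4.8317 × 10^-21 − 3.4018 × 10^-21| = 1.43 × 10^-21 J = 8.92 meV.

8.92 meV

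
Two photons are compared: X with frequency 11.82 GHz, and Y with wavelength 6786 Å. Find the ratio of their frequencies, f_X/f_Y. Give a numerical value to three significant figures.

f_X = 1.182e10 Hz (from frequency = 11.82 GHz, via f given directly).
f_Y = 4.418e14 Hz (from wavelength = 6786 Å, via f = c/λ).
Ratio = 1.182e10 / 4.418e14 = 2.68e-5.

2.68e-5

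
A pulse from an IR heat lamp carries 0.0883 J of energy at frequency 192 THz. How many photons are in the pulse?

Per-photon energy: E = 1.272 × 10^-19 J (from frequency = 192 THz).
N = E_total / E_photon = 0.0883 J / 1.272 × 10^-19 J = 6.94 × 10^17.

6.94 × 10^17 photons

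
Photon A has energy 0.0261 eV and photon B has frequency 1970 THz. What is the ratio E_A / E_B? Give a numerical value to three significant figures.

3.20·10^-3

E_A = 4.182·10^-21 J (from energy = 0.0261 eV, via E given directly).
E_B = 1.305·10^-18 J (from frequency = 1970 THz, via E = hf).
Ratio = 4.182·10^-21 / 1.305·10^-18 = 3.20·10^-3.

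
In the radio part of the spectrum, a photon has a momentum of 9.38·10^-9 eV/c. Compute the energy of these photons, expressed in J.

1.50·10^-27 J

Convert to SI: p = 9.38·10^-9 eV/c = 5.0129·10^-36 kg·m/s.
The photon relation is E = pc, giving E = 1.503·10^-27 J.
So E ≈ 1.50·10^-27 J.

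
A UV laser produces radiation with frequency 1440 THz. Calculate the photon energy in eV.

Use h = 6.62607015e-34 J·s, 1 eV = 1.602176634e-19 J.
In SI units: f = 1440 THz = 1.44e15 Hz.
For a photon E = hf, so E = 9.542e-19 J.
Converting to eV: E = 5.955 eV ≈ 5.96 eV.

5.96 eV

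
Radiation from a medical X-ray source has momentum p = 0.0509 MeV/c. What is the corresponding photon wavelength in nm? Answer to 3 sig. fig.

0.0244 nm

Use h = 6.62607015e-34 J·s, c = 2.99792458e8 m/s, 1 eV = 1.602176634e-19 J.
Convert to SI: p = 0.0509 MeV/c = 2.7202e-23 kg·m/s.
Since λ = h/p for a photon, λ = 2.436e-11 m.
Converting to nm: λ = 0.02436 nm ≈ 0.0244 nm.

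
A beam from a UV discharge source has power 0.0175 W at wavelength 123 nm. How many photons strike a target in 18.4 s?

1.99 × 10^17 photons

Total energy: E_total = P·t = 0.0175 × 18.4 = 0.3220 J.
Per-photon energy: E = 1.615 × 10^-18 J.
N = E_total / E_photon = 1.99 × 10^17.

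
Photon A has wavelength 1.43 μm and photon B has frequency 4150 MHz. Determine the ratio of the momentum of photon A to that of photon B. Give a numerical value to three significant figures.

p_A = 4.634·10^-28 kg·m/s (from wavelength = 1.43 μm, via p = h/λ).
p_B = 9.172·10^-33 kg·m/s (from frequency = 4150 MHz, via p = hf/c).
Ratio = 4.634·10^-28 / 9.172·10^-33 = 5.05·10^4.

5.05·10^4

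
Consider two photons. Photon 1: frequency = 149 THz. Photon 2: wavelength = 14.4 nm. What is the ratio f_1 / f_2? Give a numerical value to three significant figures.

7.16 × 10^-3

f_1 = 1.490 × 10^14 Hz (from frequency = 149 THz, via f given directly).
f_2 = 2.082 × 10^16 Hz (from wavelength = 14.4 nm, via f = c/λ).
Ratio = 1.490 × 10^14 / 2.082 × 10^16 = 7.16 × 10^-3.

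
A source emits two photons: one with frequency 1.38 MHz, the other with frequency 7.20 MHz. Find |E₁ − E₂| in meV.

2.41e-5 meV

Using E = hf: E₁ = 9.144e-28 J, E₂ = 4.771e-27 J.
|ΔE| = |9.144e-28 − 4.771e-27| = 3.86e-27 J = 2.41e-5 meV.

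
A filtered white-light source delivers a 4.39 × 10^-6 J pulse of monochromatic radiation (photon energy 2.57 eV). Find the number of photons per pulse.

Per-photon energy: E = 4.118 × 10^-19 J (from energy = 2.57 eV).
N = E_total / E_photon = 4.39 × 10^-6 J / 4.118 × 10^-19 J = 1.07 × 10^13.

1.07 × 10^13 photons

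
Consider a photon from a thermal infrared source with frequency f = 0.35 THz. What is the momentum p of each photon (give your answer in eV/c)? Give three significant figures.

Use h = 6.62607015e-34 J·s, c = 2.99792458e8 m/s, 1 eV = 1.602176634e-19 J.
In SI units: f = 0.35 THz = 3.5e11 Hz.
Since p = hf/c for a photon, p = 7.736e-31 kg·m/s.
Converting to eV/c: p = 0.001447 eV/c ≈ 1.45e-3 eV/c.

1.45e-3 eV/c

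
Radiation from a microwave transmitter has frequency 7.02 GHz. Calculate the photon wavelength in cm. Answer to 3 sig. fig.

Take c = 2.99792458 × 10^8 m/s.
Convert to SI: f = 7.02 GHz = 7.02 × 10^9 Hz.
For a photon λ = c/f, so λ = 0.04271 m.
Converting to cm: λ = 4.271 cm ≈ 4.27 cm.

4.27 cm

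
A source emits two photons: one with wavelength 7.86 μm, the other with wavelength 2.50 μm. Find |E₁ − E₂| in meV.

338 meV

Using E = hc/λ: E₁ = 2.527 × 10^-20 J, E₂ = 7.946 × 10^-20 J.
|ΔE| = |2.527 × 10^-20 − 7.946 × 10^-20| = 5.42 × 10^-20 J = 338 meV.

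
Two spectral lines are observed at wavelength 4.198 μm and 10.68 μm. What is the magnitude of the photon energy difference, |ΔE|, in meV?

Using E = hc/λ: E₁ = 4.7319e-20 J, E₂ = 1.8600e-20 J.
|ΔE| = |4.7319e-20 − 1.8600e-20| = 2.87e-20 J = 179 meV.

179 meV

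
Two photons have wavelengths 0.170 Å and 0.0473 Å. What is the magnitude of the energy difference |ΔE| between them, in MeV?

Using E = hc/λ: E₁ = 1.168·10^-14 J, E₂ = 4.200·10^-14 J.
|ΔE| = |1.168·10^-14 − 4.200·10^-14| = 3.03·10^-14 J = 0.189 MeV.

0.189 MeV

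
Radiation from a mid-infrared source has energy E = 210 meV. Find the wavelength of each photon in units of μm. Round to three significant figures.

5.90 μm

Convert to SI: E = 210 meV = 3.3646e-20 J.
Apply λ = hc/E: λ = 5.904e-6 m.
Converting to μm: λ = 5.904 μm ≈ 5.90 μm.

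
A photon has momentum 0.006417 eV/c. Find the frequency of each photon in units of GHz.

Use h = 6.62607015e-34 J·s, c = 2.99792458e8 m/s, 1 eV = 1.602176634e-19 J.
Convert to SI: p = 0.006417 eV/c = 3.4294e-30 kg·m/s.
Apply f = pc/h: f = 1.552e12 Hz.
Converting to GHz: f = 1552 GHz ≈ 1550 GHz.

1550 GHz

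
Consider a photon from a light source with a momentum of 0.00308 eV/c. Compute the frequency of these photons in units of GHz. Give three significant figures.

745 GHz

Use h = 6.62607015·10^-34 J·s, c = 2.99792458·10^8 m/s, 1 eV = 1.602176634·10^-19 J.
Convert to SI: p = 0.00308 eV/c = 1.6460·10^-30 kg·m/s.
For a photon f = pc/h, so f = 7.447·10^11 Hz.
Converting to GHz: f = 744.7 GHz ≈ 745 GHz.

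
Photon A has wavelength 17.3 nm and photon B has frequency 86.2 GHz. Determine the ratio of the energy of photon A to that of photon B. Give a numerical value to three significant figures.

E_A = 1.148e-17 J (from wavelength = 17.3 nm, via E = hc/λ).
E_B = 5.712e-23 J (from frequency = 86.2 GHz, via E = hf).
Ratio = 1.148e-17 / 5.712e-23 = 2.01e5.

2.01e5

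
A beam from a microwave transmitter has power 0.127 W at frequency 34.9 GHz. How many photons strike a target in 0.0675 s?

Total energy: E_total = P·t = 0.127 × 0.0675 = 0.008573 J.
Per-photon energy: E = 2.312 × 10^-23 J.
N = E_total / E_photon = 3.71 × 10^20.

3.71 × 10^20 photons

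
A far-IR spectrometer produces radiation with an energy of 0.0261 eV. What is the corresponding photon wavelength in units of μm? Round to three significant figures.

(h = 6.62607015e-34 J·s, c = 2.99792458e8 m/s, 1 eV = 1.602176634e-19 J.)
In SI units: E = 0.0261 eV = 4.1817e-21 J.
Apply λ = hc/E: λ = 4.750e-5 m.
Converting to μm: λ = 47.50 μm ≈ 47.5 μm.

47.5 μm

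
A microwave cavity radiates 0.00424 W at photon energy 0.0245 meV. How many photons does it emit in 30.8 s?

3.33 × 10^22 photons

Total energy: E_total = P·t = 0.00424 × 30.8 = 0.1306 J.
Per-photon energy: E = 3.925 × 10^-24 J.
N = E_total / E_photon = 3.33 × 10^22.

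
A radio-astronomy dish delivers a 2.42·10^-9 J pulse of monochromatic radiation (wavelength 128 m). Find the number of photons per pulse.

1.56·10^18 photons

Per-photon energy: E = 1.552·10^-27 J (from wavelength = 128 m).
N = E_total / E_photon = 2.42·10^-9 J / 1.552·10^-27 J = 1.56·10^18.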